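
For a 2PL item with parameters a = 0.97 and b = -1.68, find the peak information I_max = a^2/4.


For 2PL, max info at theta = b = -1.68
I_max = a^2 / 4 = 0.97^2 / 4
= 0.9409 / 4
I_max = 0.2352

0.2352


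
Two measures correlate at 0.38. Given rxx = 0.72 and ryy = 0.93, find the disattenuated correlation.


r_corrected = rxy / sqrt(rxx * ryy)
= 0.38 / sqrt(0.72 * 0.93)
= 0.38 / sqrt(0.6696)
= 0.38 / 0.818291
r_corrected = 0.4644

0.4644


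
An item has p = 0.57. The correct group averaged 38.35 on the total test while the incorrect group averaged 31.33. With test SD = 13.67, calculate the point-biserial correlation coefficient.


q = 1 - p = 0.43
rpb = ((M1 - M0) / SD) * sqrt(p * q)
rpb = ((38.35 - 31.33) / 13.67) * sqrt(0.57 * 0.43)
rpb = 0.2542

0.2542


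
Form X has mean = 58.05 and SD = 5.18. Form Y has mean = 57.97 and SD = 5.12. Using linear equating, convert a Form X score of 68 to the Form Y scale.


slope = SD_Y / SD_X = 5.12 / 5.18 ~ 0.9884
intercept = mean_Y - slope * mean_X = 57.97 - (5.12 / 5.18) * 58.05 ~ 0.5924
Y = slope * X + intercept. To avoid rounding drift from the rounded slope/intercept, evaluate the equivalent form Y = mean_Y + SD_Y * (X - mean_X) / SD_X at full precision:
Y = 57.97 + 5.12 * (68 - 58.05) / 5.18
Y = 57.97 + 5.12 * 9.95 / 5.18
Y = 57.97 + 50.944 / 5.18
Y = 57.97 + 9.8347
Y = 67.8047

67.8047


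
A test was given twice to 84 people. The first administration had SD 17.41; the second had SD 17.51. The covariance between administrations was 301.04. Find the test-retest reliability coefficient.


r = cov(X,Y) / (SD_X * SD_Y)
r = 301.04 / (17.41 * 17.51)
r = 301.04 / 304.8491
r = 0.9875

0.9875


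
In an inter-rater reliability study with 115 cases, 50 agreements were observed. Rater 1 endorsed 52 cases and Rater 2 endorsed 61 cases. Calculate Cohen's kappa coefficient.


P_o = 50/115 = 0.434783
P_e = (52*61 + 63*54) / 13225 = 0.497089
kappa = (P_o - P_e) / (1 - P_e)
kappa = (0.434783 - 0.497089) / (1 - 0.497089)
kappa = -0.1239

-0.1239


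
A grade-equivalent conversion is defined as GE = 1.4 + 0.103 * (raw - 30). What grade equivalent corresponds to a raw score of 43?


raw - median = 43 - 30 = 13
slope * diff = 0.103 * 13 = 1.339
GE = 1.4 + 1.339
GE = 2.739

2.739


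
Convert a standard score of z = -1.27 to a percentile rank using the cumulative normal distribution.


CDF(z) = 0.5 * (1 + erf(z/sqrt(2)))
erf(-0.898) = -0.7959
CDF = 0.102
Percentile rank = 0.102 * 100 = 10.2

10.2


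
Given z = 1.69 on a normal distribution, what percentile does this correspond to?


CDF(z) = 0.5 * (1 + erf(z/sqrt(2)))
erf(1.195) = 0.909
CDF = 0.9545
Percentile rank = 0.9545 * 100 = 95.45

95.45


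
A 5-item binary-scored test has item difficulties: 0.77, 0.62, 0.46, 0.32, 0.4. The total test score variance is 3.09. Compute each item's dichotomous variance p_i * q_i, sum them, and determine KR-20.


For each item, compute p_i * q_i:
  Item 1: 0.77 * 0.23 = 0.1771
  Item 2: 0.62 * 0.38 = 0.2356
  Item 3: 0.46 * 0.54 = 0.2484
  Item 4: 0.32 * 0.68 = 0.2176
  Item 5: 0.4 * 0.6 = 0.24
Sum(p_i * q_i) = 0.1771 + 0.2356 + 0.2484 + 0.2176 + 0.24 = 1.1187
KR-20 = (k/(k-1)) * (1 - Sum(p_i*q_i) / Var_total)
= (5/4) * (1 - 1.1187/3.09)
= 1.25 * 0.638
KR-20 = 0.7975

0.7975


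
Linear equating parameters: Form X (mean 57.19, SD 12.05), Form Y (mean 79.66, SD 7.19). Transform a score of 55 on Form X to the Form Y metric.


slope = SD_Y / SD_X = 7.19 / 12.05 ~ 0.5967
intercept = mean_Y - slope * mean_X = 79.66 - (7.19 / 12.05) * 57.19 ~ 45.5358
Y = slope * X + intercept. To avoid rounding drift from the rounded slope/intercept, evaluate the equivalent form Y = mean_Y + SD_Y * (X - mean_X) / SD_X at full precision:
Y = 79.66 + 7.19 * (55 - 57.19) / 12.05
Y = 79.66 - 7.19 * 2.19 / 12.05
Y = 79.66 - 15.7461 / 12.05
Y = 79.66 - 1.3067
Y = 78.3533

78.3533


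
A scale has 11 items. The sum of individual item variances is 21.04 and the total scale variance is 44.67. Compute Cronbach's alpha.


alpha = (k/(k-1)) * (1 - sum(si^2)/s_total^2)
= (11/10) * (1 - 21.04/44.67)
alpha = 0.5819

0.5819


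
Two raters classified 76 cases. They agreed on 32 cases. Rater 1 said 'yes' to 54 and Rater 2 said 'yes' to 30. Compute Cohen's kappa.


P_o = 32/76 = 0.421053
P_e = (54*30 + 22*46) / 5776 = 0.455679
kappa = (P_o - P_e) / (1 - P_e)
kappa = (0.421053 - 0.455679) / (1 - 0.455679)
kappa = -0.0636

-0.0636


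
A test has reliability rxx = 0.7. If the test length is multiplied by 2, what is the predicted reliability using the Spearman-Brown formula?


r_new = (n * rxx) / (1 + (n-1) * rxx)
r_new = (2 * 0.7) / (1 + 1 * 0.7)
r_new = 1.4 / 1.7
r_new = 0.8235

0.8235


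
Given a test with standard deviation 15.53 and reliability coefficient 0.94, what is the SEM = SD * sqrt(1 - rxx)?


SEM = SD * sqrt(1 - rxx)
SEM = 15.53 * sqrt(1 - 0.94)
SEM = 15.53 * sqrt(0.06) = 15.53 * 0.244949
SEM = 3.8041

3.8041


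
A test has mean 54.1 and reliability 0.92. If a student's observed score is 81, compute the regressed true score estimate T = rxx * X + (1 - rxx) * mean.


T_est = rxx * X + (1 - rxx) * mean
T_est = 0.92 * 81 + 0.08 * 54.1
T_est = 74.52 + 4.328
T_est = 78.848

78.848


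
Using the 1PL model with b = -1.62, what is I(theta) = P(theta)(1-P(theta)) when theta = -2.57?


P = 1/(1+exp(-(-2.57--1.62))) = 0.2789
I = P*(1-P) = 0.2789 * 0.7211
I = 0.2011

0.2011


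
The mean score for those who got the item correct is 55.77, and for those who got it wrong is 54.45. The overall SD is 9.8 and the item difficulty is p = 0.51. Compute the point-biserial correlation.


q = 1 - p = 0.49
rpb = ((M1 - M0) / SD) * sqrt(p * q)
rpb = ((55.77 - 54.45) / 9.8) * sqrt(0.51 * 0.49)
rpb = 0.0673

0.0673


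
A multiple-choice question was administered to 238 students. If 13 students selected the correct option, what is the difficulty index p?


Item difficulty p = number correct / total examinees
p = 13 / 238
p = 0.0546

0.0546


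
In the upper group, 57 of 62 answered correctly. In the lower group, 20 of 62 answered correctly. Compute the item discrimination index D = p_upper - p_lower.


p_upper = 57/62 = 0.9194
p_lower = 20/62 = 0.3226
D = 0.9194 - 0.3226 = 0.5968

0.5968


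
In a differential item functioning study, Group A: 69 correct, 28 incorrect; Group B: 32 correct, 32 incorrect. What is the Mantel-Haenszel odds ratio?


Odds_A = 69/28 = 2.4643
Odds_B = 32/32 = 1.0
OR = Odds_A / Odds_B = 2.4643 / 1.0
Exactly, OR = (69 * 32) / (28 * 32) = 2208 / 896
OR = 2.4643

2.4643


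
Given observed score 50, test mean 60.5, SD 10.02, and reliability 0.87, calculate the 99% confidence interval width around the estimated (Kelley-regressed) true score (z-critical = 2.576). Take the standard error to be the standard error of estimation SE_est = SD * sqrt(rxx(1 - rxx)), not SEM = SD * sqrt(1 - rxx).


True score estimate = 0.87*50 + 0.13*60.5 = 51.365
SE_est = SD * sqrt(rxx * (1 - rxx)) = 10.02 * sqrt(0.87 * 0.13) = 10.02 * sqrt(0.1131) = 3.36976
CI = T_est +/- z * SE_est, so width = 2 * z * SE_est = 2 * 2.576 * 3.36976
Width = 17.361

17.361


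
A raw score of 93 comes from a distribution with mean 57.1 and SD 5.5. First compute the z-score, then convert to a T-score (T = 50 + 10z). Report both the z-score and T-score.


z = (X - mean) / SD = (93 - 57.1) / 5.5
z = 35.9 / 5.5
z = 6.5273
T-score = T = 50 + 10z
Carry z at full precision (z = 35.9 / 5.5) into the conversion:
T-score = 50 + 10 * (35.9 / 5.5) = 50 + 359 / 5.5
T-score = 50 + 65.2727
T-score = 115.2727

115.2727


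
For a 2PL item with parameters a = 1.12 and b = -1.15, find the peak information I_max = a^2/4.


For 2PL, max info at theta = b = -1.15
I_max = a^2 / 4 = 1.12^2 / 4
= 1.2544 / 4
I_max = 0.3136

0.3136


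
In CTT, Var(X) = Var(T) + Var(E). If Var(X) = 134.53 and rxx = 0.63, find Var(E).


var_true = rxx * var_obs = 0.63 * 134.53 = 84.7539
var_error = var_obs - var_true
var_error = 134.53 - 84.7539
var_error = 49.7761

49.7761


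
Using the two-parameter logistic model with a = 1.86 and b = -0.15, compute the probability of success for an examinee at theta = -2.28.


a*(theta - b) = 1.86 * (-2.28 - -0.15) = -3.9618
exp(--3.9618) = 52.5518
P = 1 / (1 + 52.5518)
P = 0.0187

0.0187


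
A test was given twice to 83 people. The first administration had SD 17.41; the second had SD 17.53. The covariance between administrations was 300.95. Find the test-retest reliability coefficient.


r = cov(X,Y) / (SD_X * SD_Y)
r = 300.95 / (17.41 * 17.53)
r = 300.95 / 305.1973
r = 0.9861

0.9861


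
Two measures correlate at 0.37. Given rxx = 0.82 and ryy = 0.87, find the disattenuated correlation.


r_corrected = rxy / sqrt(rxx * ryy)
= 0.37 / sqrt(0.82 * 0.87)
= 0.37 / sqrt(0.7134)
= 0.37 / 0.84463
r_corrected = 0.4381

0.4381


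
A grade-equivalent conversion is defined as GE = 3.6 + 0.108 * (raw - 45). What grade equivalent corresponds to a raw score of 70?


raw - median = 70 - 45 = 25
slope * diff = 0.108 * 25 = 2.7
GE = 3.6 + 2.7
GE = 6.3

6.3


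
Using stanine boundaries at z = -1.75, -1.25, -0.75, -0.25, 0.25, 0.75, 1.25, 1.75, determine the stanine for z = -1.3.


Stanine boundaries: [-1.75, -1.25, -0.75, -0.25, 0.25, 0.75, 1.25, 1.75]
z = -1.3
Check each boundary:
  z >= -1.75 -> could be stanine 2
  z < -1.25
  z < -0.75
  z < -0.25
  z < 0.25
  z < 0.75
  z < 1.25
  z < 1.75
Highest qualifying boundary gives stanine = 2

2


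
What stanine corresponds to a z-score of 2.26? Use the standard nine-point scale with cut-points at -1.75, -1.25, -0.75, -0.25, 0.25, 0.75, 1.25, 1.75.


Stanine boundaries: [-1.75, -1.25, -0.75, -0.25, 0.25, 0.75, 1.25, 1.75]
z = 2.26
Check each boundary:
  z >= -1.75 -> could be stanine 2
  z >= -1.25 -> could be stanine 3
  z >= -0.75 -> could be stanine 4
  z >= -0.25 -> could be stanine 5
  z >= 0.25 -> could be stanine 6
  z >= 0.75 -> could be stanine 7
  z >= 1.25 -> could be stanine 8
  z >= 1.75 -> could be stanine 9
Highest qualifying boundary gives stanine = 9

9


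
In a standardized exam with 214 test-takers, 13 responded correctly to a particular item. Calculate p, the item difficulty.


Item difficulty p = number correct / total examinees
p = 13 / 214
p = 0.0607

0.0607


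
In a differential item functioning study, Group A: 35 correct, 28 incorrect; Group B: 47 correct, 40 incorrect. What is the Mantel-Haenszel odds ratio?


Odds_A = 35/28 = 1.25
Odds_B = 47/40 = 1.175
OR = Odds_A / Odds_B = 1.25 / 1.175
Exactly, OR = (35 * 40) / (28 * 47) = 1400 / 1316
OR = 1.0638

1.0638


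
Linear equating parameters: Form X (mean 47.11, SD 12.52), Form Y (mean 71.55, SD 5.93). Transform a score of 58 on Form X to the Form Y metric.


slope = SD_Y / SD_X = 5.93 / 12.52 ~ 0.4736
intercept = mean_Y - slope * mean_X = 71.55 - (5.93 / 12.52) * 47.11 ~ 49.2367
Y = slope * X + intercept. To avoid rounding drift from the rounded slope/intercept, evaluate the equivalent form Y = mean_Y + SD_Y * (X - mean_X) / SD_X at full precision:
Y = 71.55 + 5.93 * (58 - 47.11) / 12.52
Y = 71.55 + 5.93 * 10.89 / 12.52
Y = 71.55 + 64.5777 / 12.52
Y = 71.55 + 5.158
Y = 76.708

76.708


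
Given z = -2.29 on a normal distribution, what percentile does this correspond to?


CDF(z) = 0.5 * (1 + erf(z/sqrt(2)))
erf(-1.6193) = -0.978
CDF = 0.011
Percentile rank = 0.011 * 100 = 1.1

1.1


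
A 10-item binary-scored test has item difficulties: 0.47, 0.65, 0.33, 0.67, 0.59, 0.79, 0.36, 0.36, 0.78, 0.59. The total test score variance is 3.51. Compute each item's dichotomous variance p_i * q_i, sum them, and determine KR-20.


For each item, compute p_i * q_i:
  Item 1: 0.47 * 0.53 = 0.2491
  Item 2: 0.65 * 0.35 = 0.2275
  Item 3: 0.33 * 0.67 = 0.2211
  Item 4: 0.67 * 0.33 = 0.2211
  Item 5: 0.59 * 0.41 = 0.2419
  Item 6: 0.79 * 0.21 = 0.1659
  Item 7: 0.36 * 0.64 = 0.2304
  Item 8: 0.36 * 0.64 = 0.2304
  Item 9: 0.78 * 0.22 = 0.1716
  Item 10: 0.59 * 0.41 = 0.2419
Sum(p_i * q_i) = 0.2491 + 0.2275 + 0.2211 + 0.2211 + 0.2419 + 0.1659 + 0.2304 + 0.2304 + 0.1716 + 0.2419 = 2.2009
KR-20 = (k/(k-1)) * (1 - Sum(p_i*q_i) / Var_total)
= (10/9) * (1 - 2.2009/3.51)
= 1.1111 * 0.373
KR-20 = 0.4144

0.4144


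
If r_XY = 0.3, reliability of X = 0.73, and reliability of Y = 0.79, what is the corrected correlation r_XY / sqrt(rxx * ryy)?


r_corrected = rxy / sqrt(rxx * ryy)
= 0.3 / sqrt(0.73 * 0.79)
= 0.3 / sqrt(0.5767)
= 0.3 / 0.759408
r_corrected = 0.395

0.395


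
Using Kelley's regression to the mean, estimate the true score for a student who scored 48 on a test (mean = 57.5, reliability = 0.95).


T_est = rxx * X + (1 - rxx) * mean
T_est = 0.95 * 48 + 0.05 * 57.5
T_est = 45.6 + 2.875
T_est = 48.475

48.475


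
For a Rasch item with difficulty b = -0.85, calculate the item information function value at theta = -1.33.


P = 1/(1+exp(-(-1.33--0.85))) = 0.3823
I = P*(1-P) = 0.3823 * 0.6177
I = 0.2361

0.2361


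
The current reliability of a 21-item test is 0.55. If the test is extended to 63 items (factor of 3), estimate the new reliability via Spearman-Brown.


r_new = (n * rxx) / (1 + (n-1) * rxx)
r_new = (3 * 0.55) / (1 + 2 * 0.55)
r_new = 1.65 / 2.1
r_new = 0.7857

0.7857


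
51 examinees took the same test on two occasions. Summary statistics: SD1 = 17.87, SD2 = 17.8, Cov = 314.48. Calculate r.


r = cov(X,Y) / (SD_X * SD_Y)
r = 314.48 / (17.87 * 17.8)
r = 314.48 / 318.086
r = 0.9887

0.9887


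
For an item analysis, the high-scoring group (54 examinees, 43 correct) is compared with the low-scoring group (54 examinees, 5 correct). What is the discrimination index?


p_upper = 43/54 = 0.7963
p_lower = 5/54 = 0.0926
D = 0.7963 - 0.0926 = 0.7037

0.7037


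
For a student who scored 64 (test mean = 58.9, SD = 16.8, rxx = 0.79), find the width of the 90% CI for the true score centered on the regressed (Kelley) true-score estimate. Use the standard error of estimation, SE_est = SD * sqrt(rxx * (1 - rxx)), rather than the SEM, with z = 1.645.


True score estimate = 0.79*64 + 0.21*58.9 = 62.929
SE_est = SD * sqrt(rxx * (1 - rxx)) = 16.8 * sqrt(0.79 * 0.21) = 16.8 * sqrt(0.1659) = 6.842778
CI = T_est +/- z * SE_est, so width = 2 * z * SE_est = 2 * 1.645 * 6.842778
Width = 22.5127

22.5127


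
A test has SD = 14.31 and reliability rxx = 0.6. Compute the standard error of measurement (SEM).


SEM = SD * sqrt(1 - rxx)
SEM = 14.31 * sqrt(1 - 0.6)
SEM = 14.31 * sqrt(0.4) = 14.31 * 0.632456
SEM = 9.0504

9.0504


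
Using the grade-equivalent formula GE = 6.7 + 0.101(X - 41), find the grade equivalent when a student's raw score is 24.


raw - median = 24 - 41 = -17
slope * diff = 0.101 * -17 = -1.717
GE = 6.7 + -1.717
GE = 4.983

4.983


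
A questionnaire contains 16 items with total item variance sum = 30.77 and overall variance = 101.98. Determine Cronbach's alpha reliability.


alpha = (k/(k-1)) * (1 - sum(si^2)/s_total^2)
= (16/15) * (1 - 30.77/101.98)
alpha = 0.7448

0.7448


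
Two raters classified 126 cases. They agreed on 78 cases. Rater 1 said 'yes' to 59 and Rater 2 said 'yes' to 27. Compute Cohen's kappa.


P_o = 78/126 = 0.619048
P_e = (59*27 + 67*99) / 15876 = 0.518141
kappa = (P_o - P_e) / (1 - P_e)
kappa = (0.619048 - 0.518141) / (1 - 0.518141)
kappa = 0.2094

0.2094


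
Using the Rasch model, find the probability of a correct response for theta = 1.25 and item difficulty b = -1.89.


theta - b = 1.25 - -1.89 = 3.14
exp(-(theta - b)) = exp(-3.14) = 0.0433
P = 1 / (1 + 0.0433)
P = 0.9585

0.9585


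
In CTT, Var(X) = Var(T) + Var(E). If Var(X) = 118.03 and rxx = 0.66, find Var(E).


var_true = rxx * var_obs = 0.66 * 118.03 = 77.8998
var_error = var_obs - var_true
var_error = 118.03 - 77.8998
var_error = 40.1302

40.1302


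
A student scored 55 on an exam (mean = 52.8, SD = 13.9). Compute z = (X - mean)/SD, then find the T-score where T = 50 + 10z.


z = (X - mean) / SD = (55 - 52.8) / 13.9
z = 2.2 / 13.9
z = 0.1583
T-score = T = 50 + 10z
Carry z at full precision (z = 2.2 / 13.9) into the conversion:
T-score = 50 + 10 * (2.2 / 13.9) = 50 + 22 / 13.9
T-score = 50 + 1.5827
T-score = 51.5827

51.5827


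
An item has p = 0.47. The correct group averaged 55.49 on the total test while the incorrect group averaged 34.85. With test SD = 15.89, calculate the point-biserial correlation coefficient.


q = 1 - p = 0.53
rpb = ((M1 - M0) / SD) * sqrt(p * q)
rpb = ((55.49 - 34.85) / 15.89) * sqrt(0.47 * 0.53)
rpb = 0.6483

0.6483


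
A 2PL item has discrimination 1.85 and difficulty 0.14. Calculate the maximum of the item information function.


For 2PL, max info at theta = b = 0.14
I_max = a^2 / 4 = 1.85^2 / 4
= 3.4225 / 4
I_max = 0.8556

0.8556


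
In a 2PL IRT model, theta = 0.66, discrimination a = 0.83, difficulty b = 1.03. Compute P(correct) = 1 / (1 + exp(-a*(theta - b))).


a*(theta - b) = 0.83 * (0.66 - 1.03) = -0.3071
exp(--0.3071) = 1.3595
P = 1 / (1 + 1.3595)
P = 0.4238

0.4238


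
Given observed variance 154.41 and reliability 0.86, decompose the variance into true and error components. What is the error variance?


var_true = rxx * var_obs = 0.86 * 154.41 = 132.7926
var_error = var_obs - var_true
var_error = 154.41 - 132.7926
var_error = 21.6174

21.6174


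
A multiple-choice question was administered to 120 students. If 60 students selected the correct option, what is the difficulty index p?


Item difficulty p = number correct / total examinees
p = 60 / 120
p = 0.5

0.5


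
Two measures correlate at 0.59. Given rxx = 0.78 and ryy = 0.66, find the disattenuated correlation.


r_corrected = rxy / sqrt(rxx * ryy)
= 0.59 / sqrt(0.78 * 0.66)
= 0.59 / sqrt(0.5148)
= 0.59 / 0.717496
r_corrected = 0.8223

0.8223


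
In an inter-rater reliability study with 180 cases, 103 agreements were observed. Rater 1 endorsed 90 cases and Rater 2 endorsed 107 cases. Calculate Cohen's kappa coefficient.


P_o = 103/180 = 0.572222
P_e = (90*107 + 90*73) / 32400 = 0.5
kappa = (P_o - P_e) / (1 - P_e)
kappa = (0.572222 - 0.5) / (1 - 0.5)
kappa = 0.1444

0.1444


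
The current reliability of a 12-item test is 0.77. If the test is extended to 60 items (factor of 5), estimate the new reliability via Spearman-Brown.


r_new = (n * rxx) / (1 + (n-1) * rxx)
r_new = (5 * 0.77) / (1 + 4 * 0.77)
r_new = 3.85 / 4.08
r_new = 0.9436

0.9436


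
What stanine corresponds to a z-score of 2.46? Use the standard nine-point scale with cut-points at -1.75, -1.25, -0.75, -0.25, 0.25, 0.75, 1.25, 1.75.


Stanine boundaries: [-1.75, -1.25, -0.75, -0.25, 0.25, 0.75, 1.25, 1.75]
z = 2.46
Check each boundary:
  z >= -1.75 -> could be stanine 2
  z >= -1.25 -> could be stanine 3
  z >= -0.75 -> could be stanine 4
  z >= -0.25 -> could be stanine 5
  z >= 0.25 -> could be stanine 6
  z >= 0.75 -> could be stanine 7
  z >= 1.25 -> could be stanine 8
  z >= 1.75 -> could be stanine 9
Highest qualifying boundary gives stanine = 9

9


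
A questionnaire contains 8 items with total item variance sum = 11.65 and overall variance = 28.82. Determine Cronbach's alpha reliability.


alpha = (k/(k-1)) * (1 - sum(si^2)/s_total^2)
= (8/7) * (1 - 11.65/28.82)
alpha = 0.6809

0.6809


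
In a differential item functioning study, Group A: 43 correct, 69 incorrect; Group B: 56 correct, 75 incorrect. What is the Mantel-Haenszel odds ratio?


Odds_A = 43/69 = 0.6232
Odds_B = 56/75 = 0.7467
OR = Odds_A / Odds_B = 0.6232 / 0.7467
Exactly, OR = (43 * 75) / (69 * 56) = 3225 / 3864
OR = 0.8346

0.8346


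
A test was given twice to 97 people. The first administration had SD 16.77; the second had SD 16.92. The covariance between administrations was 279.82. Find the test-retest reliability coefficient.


r = cov(X,Y) / (SD_X * SD_Y)
r = 279.82 / (16.77 * 16.92)
r = 279.82 / 283.7484
r = 0.9862

0.9862


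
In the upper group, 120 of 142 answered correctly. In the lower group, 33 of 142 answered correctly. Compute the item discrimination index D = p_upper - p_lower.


p_upper = 120/142 = 0.8451
p_lower = 33/142 = 0.2324
D = 0.8451 - 0.2324 = 0.6127

0.6127


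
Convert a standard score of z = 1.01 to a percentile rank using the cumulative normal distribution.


CDF(z) = 0.5 * (1 + erf(z/sqrt(2)))
erf(0.7142) = 0.6875
CDF = 0.8438
Percentile rank = 0.8438 * 100 = 84.38

84.38


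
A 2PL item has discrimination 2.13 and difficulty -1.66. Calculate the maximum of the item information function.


For 2PL, max info at theta = b = -1.66
I_max = a^2 / 4 = 2.13^2 / 4
= 4.5369 / 4
I_max = 1.1342

1.1342


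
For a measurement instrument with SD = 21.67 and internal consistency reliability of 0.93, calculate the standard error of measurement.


SEM = SD * sqrt(1 - rxx)
SEM = 21.67 * sqrt(1 - 0.93)
SEM = 21.67 * sqrt(0.07) = 21.67 * 0.264575
SEM = 5.7333

5.7333


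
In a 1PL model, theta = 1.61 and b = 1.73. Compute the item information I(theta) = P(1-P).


P = 1/(1+exp(-(1.61-1.73))) = 0.47
I = P*(1-P) = 0.47 * 0.53
I = 0.2491

0.2491


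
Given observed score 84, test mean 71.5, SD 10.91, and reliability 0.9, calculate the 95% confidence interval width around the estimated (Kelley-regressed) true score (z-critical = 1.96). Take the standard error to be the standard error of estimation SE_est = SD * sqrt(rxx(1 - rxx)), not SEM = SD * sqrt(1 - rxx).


True score estimate = 0.9*84 + 0.1*71.5 = 82.75
SE_est = SD * sqrt(rxx * (1 - rxx)) = 10.91 * sqrt(0.9 * 0.1) = 10.91 * sqrt(0.09) = 3.273
CI = T_est +/- z * SE_est, so width = 2 * z * SE_est = 2 * 1.96 * 3.273
Width = 12.8302

12.8302


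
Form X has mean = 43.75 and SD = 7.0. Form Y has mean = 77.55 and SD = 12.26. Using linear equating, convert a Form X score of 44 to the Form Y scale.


slope = SD_Y / SD_X = 12.26 / 7.0 ~ 1.7514
intercept = mean_Y - slope * mean_X = 77.55 - (12.26 / 7.0) * 43.75 ~ 0.925
Y = slope * X + intercept. To avoid rounding drift from the rounded slope/intercept, evaluate the equivalent form Y = mean_Y + SD_Y * (X - mean_X) / SD_X at full precision:
Y = 77.55 + 12.26 * (44 - 43.75) / 7.0
Y = 77.55 + 12.26 * 0.25 / 7.0
Y = 77.55 + 3.065 / 7.0
Y = 77.55 + 0.4379
Y = 77.9879

77.9879


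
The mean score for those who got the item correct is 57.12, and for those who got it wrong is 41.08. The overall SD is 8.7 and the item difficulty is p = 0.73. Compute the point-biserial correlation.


q = 1 - p = 0.27
rpb = ((M1 - M0) / SD) * sqrt(p * q)
rpb = ((57.12 - 41.08) / 8.7) * sqrt(0.73 * 0.27)
rpb = 0.8185

0.8185


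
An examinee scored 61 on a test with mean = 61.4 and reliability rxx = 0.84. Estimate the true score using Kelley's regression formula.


T_est = rxx * X + (1 - rxx) * mean
T_est = 0.84 * 61 + 0.16 * 61.4
T_est = 51.24 + 9.824
T_est = 61.064

61.064


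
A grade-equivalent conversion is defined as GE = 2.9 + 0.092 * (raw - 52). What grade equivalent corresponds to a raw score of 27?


raw - median = 27 - 52 = -25
slope * diff = 0.092 * -25 = -2.3
GE = 2.9 + -2.3
GE = 0.6

0.6


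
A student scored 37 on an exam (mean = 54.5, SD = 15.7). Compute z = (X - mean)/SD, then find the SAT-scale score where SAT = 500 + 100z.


z = (X - mean) / SD = (37 - 54.5) / 15.7
z = -17.5 / 15.7
z = -1.1146
SAT-scale = SAT = 500 + 100z
Carry z at full precision (z = -17.5 / 15.7) into the conversion:
SAT-scale = 500 + 100 * (-17.5 / 15.7) = 500 + -1750 / 15.7
SAT-scale = 500 + -111.465
SAT-scale = 388.535

388.535


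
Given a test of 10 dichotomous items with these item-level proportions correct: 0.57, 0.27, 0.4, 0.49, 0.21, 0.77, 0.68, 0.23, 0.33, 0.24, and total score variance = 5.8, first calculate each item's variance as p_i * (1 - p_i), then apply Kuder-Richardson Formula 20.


For each item, compute p_i * q_i:
  Item 1: 0.57 * 0.43 = 0.2451
  Item 2: 0.27 * 0.73 = 0.1971
  Item 3: 0.4 * 0.6 = 0.24
  Item 4: 0.49 * 0.51 = 0.2499
  Item 5: 0.21 * 0.79 = 0.1659
  Item 6: 0.77 * 0.23 = 0.1771
  Item 7: 0.68 * 0.32 = 0.2176
  Item 8: 0.23 * 0.77 = 0.1771
  Item 9: 0.33 * 0.67 = 0.2211
  Item 10: 0.24 * 0.76 = 0.1824
Sum(p_i * q_i) = 0.2451 + 0.1971 + 0.24 + 0.2499 + 0.1659 + 0.1771 + 0.2176 + 0.1771 + 0.2211 + 0.1824 = 2.0733
KR-20 = (k/(k-1)) * (1 - Sum(p_i*q_i) / Var_total)
= (10/9) * (1 - 2.0733/5.8)
= 1.1111 * 0.6425
KR-20 = 0.7139

0.7139


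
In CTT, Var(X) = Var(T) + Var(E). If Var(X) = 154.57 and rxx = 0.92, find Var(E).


var_true = rxx * var_obs = 0.92 * 154.57 = 142.2044
var_error = var_obs - var_true
var_error = 154.57 - 142.2044
var_error = 12.3656

12.3656


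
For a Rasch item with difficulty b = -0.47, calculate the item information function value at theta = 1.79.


P = 1/(1+exp(-(1.79--0.47))) = 0.9055
I = P*(1-P) = 0.9055 * 0.0945
I = 0.0856

0.0856


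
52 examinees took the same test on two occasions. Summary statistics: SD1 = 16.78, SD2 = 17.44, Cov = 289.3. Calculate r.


r = cov(X,Y) / (SD_X * SD_Y)
r = 289.3 / (16.78 * 17.44)
r = 289.3 / 292.6432
r = 0.9886

0.9886


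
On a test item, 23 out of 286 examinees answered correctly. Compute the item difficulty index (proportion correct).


Item difficulty p = number correct / total examinees
p = 23 / 286
p = 0.0804

0.0804


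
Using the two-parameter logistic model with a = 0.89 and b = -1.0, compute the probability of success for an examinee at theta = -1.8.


a*(theta - b) = 0.89 * (-1.8 - -1.0) = -0.712
exp(--0.712) = 2.0381
P = 1 / (1 + 2.0381)
P = 0.3292

0.3292


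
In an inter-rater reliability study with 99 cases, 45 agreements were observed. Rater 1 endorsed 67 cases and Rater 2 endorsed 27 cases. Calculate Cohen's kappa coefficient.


P_o = 45/99 = 0.454545
P_e = (67*27 + 32*72) / 9801 = 0.419651
kappa = (P_o - P_e) / (1 - P_e)
kappa = (0.454545 - 0.419651) / (1 - 0.419651)
kappa = 0.0601

0.0601


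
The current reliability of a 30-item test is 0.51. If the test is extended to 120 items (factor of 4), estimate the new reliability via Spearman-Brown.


r_new = (n * rxx) / (1 + (n-1) * rxx)
r_new = (4 * 0.51) / (1 + 3 * 0.51)
r_new = 2.04 / 2.53
r_new = 0.8063

0.8063


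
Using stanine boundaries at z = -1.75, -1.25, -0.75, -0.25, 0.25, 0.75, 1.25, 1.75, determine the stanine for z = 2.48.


Stanine boundaries: [-1.75, -1.25, -0.75, -0.25, 0.25, 0.75, 1.25, 1.75]
z = 2.48
Check each boundary:
  z >= -1.75 -> could be stanine 2
  z >= -1.25 -> could be stanine 3
  z >= -0.75 -> could be stanine 4
  z >= -0.25 -> could be stanine 5
  z >= 0.25 -> could be stanine 6
  z >= 0.75 -> could be stanine 7
  z >= 1.25 -> could be stanine 8
  z >= 1.75 -> could be stanine 9
Highest qualifying boundary gives stanine = 9

9


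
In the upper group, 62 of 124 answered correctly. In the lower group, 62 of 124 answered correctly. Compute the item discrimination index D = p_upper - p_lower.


p_upper = 62/124 = 0.5
p_lower = 62/124 = 0.5
D = 0.5 - 0.5 = 0.0

0.0


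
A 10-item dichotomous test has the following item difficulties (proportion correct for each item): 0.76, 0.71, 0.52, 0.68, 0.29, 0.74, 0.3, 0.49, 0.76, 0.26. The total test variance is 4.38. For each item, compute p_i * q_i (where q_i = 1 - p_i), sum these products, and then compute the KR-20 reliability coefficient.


For each item, compute p_i * q_i:
  Item 1: 0.76 * 0.24 = 0.1824
  Item 2: 0.71 * 0.29 = 0.2059
  Item 3: 0.52 * 0.48 = 0.2496
  Item 4: 0.68 * 0.32 = 0.2176
  Item 5: 0.29 * 0.71 = 0.2059
  Item 6: 0.74 * 0.26 = 0.1924
  Item 7: 0.3 * 0.7 = 0.21
  Item 8: 0.49 * 0.51 = 0.2499
  Item 9: 0.76 * 0.24 = 0.1824
  Item 10: 0.26 * 0.74 = 0.1924
Sum(p_i * q_i) = 0.1824 + 0.2059 + 0.2496 + 0.2176 + 0.2059 + 0.1924 + 0.21 + 0.2499 + 0.1824 + 0.1924 = 2.0885
KR-20 = (k/(k-1)) * (1 - Sum(p_i*q_i) / Var_total)
= (10/9) * (1 - 2.0885/4.38)
= 1.1111 * 0.5232
KR-20 = 0.5813

0.5813


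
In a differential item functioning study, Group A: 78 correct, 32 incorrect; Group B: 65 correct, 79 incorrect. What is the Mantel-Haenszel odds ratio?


Odds_A = 78/32 = 2.4375
Odds_B = 65/79 = 0.8228
OR = Odds_A / Odds_B = 2.4375 / 0.8228
Exactly, OR = (78 * 79) / (32 * 65) = 6162 / 2080
OR = 2.9625

2.9625


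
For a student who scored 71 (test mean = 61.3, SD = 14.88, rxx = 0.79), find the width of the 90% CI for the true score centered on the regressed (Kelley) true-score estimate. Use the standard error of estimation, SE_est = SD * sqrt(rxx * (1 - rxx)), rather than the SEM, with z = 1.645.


True score estimate = 0.79*71 + 0.21*61.3 = 68.963
SE_est = SD * sqrt(rxx * (1 - rxx)) = 14.88 * sqrt(0.79 * 0.21) = 14.88 * sqrt(0.1659) = 6.060747
CI = T_est +/- z * SE_est, so width = 2 * z * SE_est = 2 * 1.645 * 6.060747
Width = 19.9399

19.9399


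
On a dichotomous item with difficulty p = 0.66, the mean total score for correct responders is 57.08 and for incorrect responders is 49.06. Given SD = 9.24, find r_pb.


q = 1 - p = 0.34
rpb = ((M1 - M0) / SD) * sqrt(p * q)
rpb = ((57.08 - 49.06) / 9.24) * sqrt(0.66 * 0.34)
rpb = 0.4112

0.4112


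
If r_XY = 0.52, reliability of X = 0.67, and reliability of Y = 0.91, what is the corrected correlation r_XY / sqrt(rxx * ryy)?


r_corrected = rxy / sqrt(rxx * ryy)
= 0.52 / sqrt(0.67 * 0.91)
= 0.52 / sqrt(0.6097)
= 0.52 / 0.780833
r_corrected = 0.666

0.666


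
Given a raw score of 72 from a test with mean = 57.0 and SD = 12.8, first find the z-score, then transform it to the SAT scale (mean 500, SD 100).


z = (X - mean) / SD = (72 - 57.0) / 12.8
z = 15.0 / 12.8
z = 1.1719
SAT-scale = SAT = 500 + 100z
Carry z at full precision (z = 15.0 / 12.8) into the conversion:
SAT-scale = 500 + 100 * (15.0 / 12.8) = 500 + 1500 / 12.8
SAT-scale = 500 + 117.1875
SAT-scale = 617.1875

617.1875


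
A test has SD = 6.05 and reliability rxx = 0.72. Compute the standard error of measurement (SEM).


SEM = SD * sqrt(1 - rxx)
SEM = 6.05 * sqrt(1 - 0.72)
SEM = 6.05 * sqrt(0.28) = 6.05 * 0.52915
SEM = 3.2014

3.2014


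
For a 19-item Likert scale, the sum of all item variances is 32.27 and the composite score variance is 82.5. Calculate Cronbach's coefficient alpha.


alpha = (k/(k-1)) * (1 - sum(si^2)/s_total^2)
= (19/18) * (1 - 32.27/82.5)
alpha = 0.6427

0.6427


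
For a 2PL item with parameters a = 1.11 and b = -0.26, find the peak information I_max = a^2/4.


For 2PL, max info at theta = b = -0.26
I_max = a^2 / 4 = 1.11^2 / 4
= 1.2321 / 4
I_max = 0.308

0.308


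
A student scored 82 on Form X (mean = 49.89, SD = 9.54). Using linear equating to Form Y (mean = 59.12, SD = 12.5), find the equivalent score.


slope = SD_Y / SD_X = 12.5 / 9.54 ~ 1.3103
intercept = mean_Y - slope * mean_X = 59.12 - (12.5 / 9.54) * 49.89 ~ -6.2495
Y = slope * X + intercept. To avoid rounding drift from the rounded slope/intercept, evaluate the equivalent form Y = mean_Y + SD_Y * (X - mean_X) / SD_X at full precision:
Y = 59.12 + 12.5 * (82 - 49.89) / 9.54
Y = 59.12 + 12.5 * 32.11 / 9.54
Y = 59.12 + 401.375 / 9.54
Y = 59.12 + 42.0729
Y = 101.1929

101.1929


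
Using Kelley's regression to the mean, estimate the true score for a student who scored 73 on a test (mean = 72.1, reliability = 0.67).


T_est = rxx * X + (1 - rxx) * mean
T_est = 0.67 * 73 + 0.33 * 72.1
T_est = 48.91 + 23.793
T_est = 72.703

72.703


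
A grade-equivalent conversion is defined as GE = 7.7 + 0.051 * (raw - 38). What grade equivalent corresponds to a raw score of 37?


raw - median = 37 - 38 = -1
slope * diff = 0.051 * -1 = -0.051
GE = 7.7 + -0.051
GE = 7.649

7.649


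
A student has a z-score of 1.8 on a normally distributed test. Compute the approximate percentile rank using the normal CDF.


CDF(z) = 0.5 * (1 + erf(z/sqrt(2)))
erf(1.2728) = 0.9281
CDF = 0.9641
Percentile rank = 0.9641 * 100 = 96.41

96.41


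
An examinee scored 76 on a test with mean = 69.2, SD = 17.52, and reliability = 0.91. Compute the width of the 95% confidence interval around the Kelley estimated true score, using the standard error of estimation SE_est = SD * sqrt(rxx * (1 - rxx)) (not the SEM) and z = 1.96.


True score estimate = 0.91*76 + 0.09*69.2 = 75.388
SE_est = SD * sqrt(rxx * (1 - rxx)) = 17.52 * sqrt(0.91 * 0.09) = 17.52 * sqrt(0.0819) = 5.013904
CI = T_est +/- z * SE_est, so width = 2 * z * SE_est = 2 * 1.96 * 5.013904
Width = 19.6545

19.6545


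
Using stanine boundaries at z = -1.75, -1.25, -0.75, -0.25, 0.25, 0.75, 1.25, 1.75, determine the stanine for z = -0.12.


Stanine boundaries: [-1.75, -1.25, -0.75, -0.25, 0.25, 0.75, 1.25, 1.75]
z = -0.12
Check each boundary:
  z >= -1.75 -> could be stanine 2
  z >= -1.25 -> could be stanine 3
  z >= -0.75 -> could be stanine 4
  z >= -0.25 -> could be stanine 5
  z < 0.25
  z < 0.75
  z < 1.25
  z < 1.75
Highest qualifying boundary gives stanine = 5

5


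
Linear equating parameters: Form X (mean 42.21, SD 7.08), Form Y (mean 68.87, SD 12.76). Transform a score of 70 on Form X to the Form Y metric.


slope = SD_Y / SD_X = 12.76 / 7.08 ~ 1.8023
intercept = mean_Y - slope * mean_X = 68.87 - (12.76 / 7.08) * 42.21 ~ -7.2034
Y = slope * X + intercept. To avoid rounding drift from the rounded slope/intercept, evaluate the equivalent form Y = mean_Y + SD_Y * (X - mean_X) / SD_X at full precision:
Y = 68.87 + 12.76 * (70 - 42.21) / 7.08
Y = 68.87 + 12.76 * 27.79 / 7.08
Y = 68.87 + 354.6004 / 7.08
Y = 68.87 + 50.0848
Y = 118.9548

118.9548


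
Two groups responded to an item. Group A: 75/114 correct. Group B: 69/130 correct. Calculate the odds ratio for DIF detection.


Odds_A = 75/39 = 1.9231
Odds_B = 69/61 = 1.1311
OR = Odds_A / Odds_B = 1.9231 / 1.1311
Exactly, OR = (75 * 61) / (39 * 69) = 4575 / 2691
OR = 1.7001

1.7001


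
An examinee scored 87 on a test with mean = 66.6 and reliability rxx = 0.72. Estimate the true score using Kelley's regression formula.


T_est = rxx * X + (1 - rxx) * mean
T_est = 0.72 * 87 + 0.28 * 66.6
T_est = 62.64 + 18.648
T_est = 81.288

81.288


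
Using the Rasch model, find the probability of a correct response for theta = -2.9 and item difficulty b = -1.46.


theta - b = -2.9 - -1.46 = -1.44
exp(-(theta - b)) = exp(1.44) = 4.2207
P = 1 / (1 + 4.2207)
P = 0.1915

0.1915


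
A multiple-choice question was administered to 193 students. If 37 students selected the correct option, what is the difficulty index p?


Item difficulty p = number correct / total examinees
p = 37 / 193
p = 0.1917

0.1917


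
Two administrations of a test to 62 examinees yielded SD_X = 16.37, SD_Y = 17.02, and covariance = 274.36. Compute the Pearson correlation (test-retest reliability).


r = cov(X,Y) / (SD_X * SD_Y)
r = 274.36 / (16.37 * 17.02)
r = 274.36 / 278.6174
r = 0.9847

0.9847


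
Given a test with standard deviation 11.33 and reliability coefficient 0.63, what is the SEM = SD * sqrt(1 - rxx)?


SEM = SD * sqrt(1 - rxx)
SEM = 11.33 * sqrt(1 - 0.63)
SEM = 11.33 * sqrt(0.37) = 11.33 * 0.608276
SEM = 6.8918

6.8918


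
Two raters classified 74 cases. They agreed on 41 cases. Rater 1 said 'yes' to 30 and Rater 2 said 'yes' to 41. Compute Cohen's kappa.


P_o = 41/74 = 0.554054
P_e = (30*41 + 44*33) / 5476 = 0.489774
kappa = (P_o - P_e) / (1 - P_e)
kappa = (0.554054 - 0.489774) / (1 - 0.489774)
kappa = 0.126

0.126


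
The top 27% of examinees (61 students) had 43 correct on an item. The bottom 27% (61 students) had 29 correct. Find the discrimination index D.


p_upper = 43/61 = 0.7049
p_lower = 29/61 = 0.4754
D = 0.7049 - 0.4754 = 0.2295

0.2295


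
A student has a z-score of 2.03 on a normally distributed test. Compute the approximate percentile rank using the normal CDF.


CDF(z) = 0.5 * (1 + erf(z/sqrt(2)))
erf(1.4354) = 0.9576
CDF = 0.9788
Percentile rank = 0.9788 * 100 = 97.88

97.88


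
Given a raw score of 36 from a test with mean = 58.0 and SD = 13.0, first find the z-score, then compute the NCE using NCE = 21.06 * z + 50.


z = (X - mean) / SD = (36 - 58.0) / 13.0
z = -22.0 / 13.0
z = -1.6923
NCE = NCE = 21.06z + 50
Carry z at full precision (z = -22.0 / 13.0) into the conversion:
NCE = 21.06 * (-22.0 / 13.0) + 50 = -463.32 / 13.0 + 50
NCE = -35.64 + 50
NCE = 14.36

14.36


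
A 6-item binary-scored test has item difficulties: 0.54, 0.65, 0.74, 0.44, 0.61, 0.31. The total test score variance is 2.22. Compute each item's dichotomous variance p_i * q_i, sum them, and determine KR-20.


For each item, compute p_i * q_i:
  Item 1: 0.54 * 0.46 = 0.2484
  Item 2: 0.65 * 0.35 = 0.2275
  Item 3: 0.74 * 0.26 = 0.1924
  Item 4: 0.44 * 0.56 = 0.2464
  Item 5: 0.61 * 0.39 = 0.2379
  Item 6: 0.31 * 0.69 = 0.2139
Sum(p_i * q_i) = 0.2484 + 0.2275 + 0.1924 + 0.2464 + 0.2379 + 0.2139 = 1.3665
KR-20 = (k/(k-1)) * (1 - Sum(p_i*q_i) / Var_total)
= (6/5) * (1 - 1.3665/2.22)
= 1.2 * 0.3845
KR-20 = 0.4614

0.4614


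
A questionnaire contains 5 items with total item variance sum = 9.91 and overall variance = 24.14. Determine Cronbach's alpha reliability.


alpha = (k/(k-1)) * (1 - sum(si^2)/s_total^2)
= (5/4) * (1 - 9.91/24.14)
alpha = 0.7368

0.7368


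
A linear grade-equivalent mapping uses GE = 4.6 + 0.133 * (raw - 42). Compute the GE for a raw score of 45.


raw - median = 45 - 42 = 3
slope * diff = 0.133 * 3 = 0.399
GE = 4.6 + 0.399
GE = 4.999

4.999


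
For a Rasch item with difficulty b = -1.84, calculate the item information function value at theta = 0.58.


P = 1/(1+exp(-(0.58--1.84))) = 0.9183
I = P*(1-P) = 0.9183 * 0.0817
I = 0.075

0.075


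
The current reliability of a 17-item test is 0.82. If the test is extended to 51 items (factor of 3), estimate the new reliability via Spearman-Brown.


r_new = (n * rxx) / (1 + (n-1) * rxx)
r_new = (3 * 0.82) / (1 + 2 * 0.82)
r_new = 2.46 / 2.64
r_new = 0.9318

0.9318


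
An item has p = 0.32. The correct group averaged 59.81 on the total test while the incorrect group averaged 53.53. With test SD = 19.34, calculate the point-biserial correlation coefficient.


q = 1 - p = 0.68
rpb = ((M1 - M0) / SD) * sqrt(p * q)
rpb = ((59.81 - 53.53) / 19.34) * sqrt(0.32 * 0.68)
rpb = 0.1515

0.1515


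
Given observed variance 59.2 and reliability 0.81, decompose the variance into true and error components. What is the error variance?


var_true = rxx * var_obs = 0.81 * 59.2 = 47.952
var_error = var_obs - var_true
var_error = 59.2 - 47.952
var_error = 11.248

11.248


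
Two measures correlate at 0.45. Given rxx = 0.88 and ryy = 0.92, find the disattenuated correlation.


r_corrected = rxy / sqrt(rxx * ryy)
= 0.45 / sqrt(0.88 * 0.92)
= 0.45 / sqrt(0.8096)
= 0.45 / 0.899778
r_corrected = 0.5001

0.5001


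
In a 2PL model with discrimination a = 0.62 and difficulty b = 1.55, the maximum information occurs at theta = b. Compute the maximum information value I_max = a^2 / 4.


For 2PL, max info at theta = b = 1.55
I_max = a^2 / 4 = 0.62^2 / 4
= 0.3844 / 4
I_max = 0.0961

0.0961


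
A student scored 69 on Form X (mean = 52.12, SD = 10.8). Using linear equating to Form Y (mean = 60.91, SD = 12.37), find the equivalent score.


slope = SD_Y / SD_X = 12.37 / 10.8 ~ 1.1454
intercept = mean_Y - slope * mean_X = 60.91 - (12.37 / 10.8) * 52.12 ~ 1.2133
Y = slope * X + intercept. To avoid rounding drift from the rounded slope/intercept, evaluate the equivalent form Y = mean_Y + SD_Y * (X - mean_X) / SD_X at full precision:
Y = 60.91 + 12.37 * (69 - 52.12) / 10.8
Y = 60.91 + 12.37 * 16.88 / 10.8
Y = 60.91 + 208.8056 / 10.8
Y = 60.91 + 19.3339
Y = 80.2439

80.2439


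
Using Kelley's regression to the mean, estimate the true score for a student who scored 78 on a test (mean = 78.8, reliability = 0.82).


T_est = rxx * X + (1 - rxx) * mean
T_est = 0.82 * 78 + 0.18 * 78.8
T_est = 63.96 + 14.184
T_est = 78.144

78.144


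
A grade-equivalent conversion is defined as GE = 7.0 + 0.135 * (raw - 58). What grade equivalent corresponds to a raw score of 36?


raw - median = 36 - 58 = -22
slope * diff = 0.135 * -22 = -2.97
GE = 7.0 + -2.97
GE = 4.03

4.03


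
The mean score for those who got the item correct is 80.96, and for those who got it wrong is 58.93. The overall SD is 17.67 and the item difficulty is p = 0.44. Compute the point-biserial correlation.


q = 1 - p = 0.56
rpb = ((M1 - M0) / SD) * sqrt(p * q)
rpb = ((80.96 - 58.93) / 17.67) * sqrt(0.44 * 0.56)
rpb = 0.6189

0.6189
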